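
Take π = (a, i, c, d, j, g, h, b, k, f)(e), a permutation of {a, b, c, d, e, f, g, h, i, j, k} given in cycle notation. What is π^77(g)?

g lies in the 10-cycle (a, i, c, d, j, g, h, b, k, f).
Since the cycle has length 10, π^77 acts on it the same as π^7 (77 mod 10 = 7).
Advancing 7 steps from g: g → h → b → k → f → a → i → c.

c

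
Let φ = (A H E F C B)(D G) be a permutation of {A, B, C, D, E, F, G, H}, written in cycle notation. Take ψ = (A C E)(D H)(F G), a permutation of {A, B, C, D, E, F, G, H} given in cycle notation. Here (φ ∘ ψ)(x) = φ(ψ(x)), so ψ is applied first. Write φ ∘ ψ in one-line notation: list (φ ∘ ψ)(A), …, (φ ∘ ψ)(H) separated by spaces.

(φ ∘ ψ)(x) = φ(ψ(x)). Computing each image: φ(ψ(A)) = φ(C) = B, φ(ψ(B)) = φ(B) = A, φ(ψ(C)) = φ(E) = F, φ(ψ(D)) = φ(H) = E, φ(ψ(E)) = φ(A) = H, φ(ψ(F)) = φ(G) = D, φ(ψ(G)) = φ(F) = C, φ(ψ(H)) = φ(D) = G.
Hence φ ∘ ψ = [B A F E H D C G].

B A F E H D C G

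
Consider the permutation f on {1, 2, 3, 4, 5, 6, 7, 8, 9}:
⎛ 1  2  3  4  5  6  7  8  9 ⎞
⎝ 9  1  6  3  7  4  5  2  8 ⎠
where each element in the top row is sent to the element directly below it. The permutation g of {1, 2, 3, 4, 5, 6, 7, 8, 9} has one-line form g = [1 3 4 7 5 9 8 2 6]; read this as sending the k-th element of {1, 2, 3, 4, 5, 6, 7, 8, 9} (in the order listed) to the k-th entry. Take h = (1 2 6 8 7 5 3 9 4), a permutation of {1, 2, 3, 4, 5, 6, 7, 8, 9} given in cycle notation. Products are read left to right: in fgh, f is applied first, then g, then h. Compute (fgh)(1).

8

(fgh)(1) = h(g(f(1))). f(1) = 9, then g(9) = 6, then h(6) = 8, so the result is 8.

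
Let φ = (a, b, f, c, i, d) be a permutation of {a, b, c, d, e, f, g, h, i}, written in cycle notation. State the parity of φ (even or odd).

odd

The cycle lengths are 6, 1, 1, 1.
A cycle is odd iff its length is even; φ has 1 even-length cycle, so sgn(φ) = (−1)^1 and φ is odd.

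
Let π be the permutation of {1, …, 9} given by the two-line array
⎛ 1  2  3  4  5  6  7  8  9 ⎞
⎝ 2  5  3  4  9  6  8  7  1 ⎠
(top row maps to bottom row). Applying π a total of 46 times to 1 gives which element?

5

Tracing 1 → 2 → … returns to 1 after 4 steps, so 1 lies in a 4-cycle (1 2 5 9).
Powers repeat with period 4 on this cycle, and 46 mod 4 = 2, so π^46(1) = π^2(1).
Advancing 2 steps from 1: 1 → 2 → 5.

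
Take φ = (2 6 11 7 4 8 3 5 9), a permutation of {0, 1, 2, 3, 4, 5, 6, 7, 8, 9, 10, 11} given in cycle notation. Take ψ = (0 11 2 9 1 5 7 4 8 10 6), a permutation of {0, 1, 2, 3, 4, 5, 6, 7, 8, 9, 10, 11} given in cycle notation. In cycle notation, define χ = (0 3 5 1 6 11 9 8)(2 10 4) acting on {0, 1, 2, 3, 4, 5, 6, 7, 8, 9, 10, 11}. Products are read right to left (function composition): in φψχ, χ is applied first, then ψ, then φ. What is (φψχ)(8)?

7

(φψχ)(8) = φ(ψ(χ(8))). χ(8) = 0, then ψ(0) = 11, then φ(11) = 7, so the result is 7.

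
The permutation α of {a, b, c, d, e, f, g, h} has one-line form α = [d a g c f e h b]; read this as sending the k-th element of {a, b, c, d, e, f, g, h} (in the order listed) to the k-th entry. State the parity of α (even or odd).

even

In disjoint-cycle form the cycle lengths are 6, 2.
A cycle is odd iff its length is even; α has 2 even-length cycles, so sgn(α) = (−1)^2 and α is even.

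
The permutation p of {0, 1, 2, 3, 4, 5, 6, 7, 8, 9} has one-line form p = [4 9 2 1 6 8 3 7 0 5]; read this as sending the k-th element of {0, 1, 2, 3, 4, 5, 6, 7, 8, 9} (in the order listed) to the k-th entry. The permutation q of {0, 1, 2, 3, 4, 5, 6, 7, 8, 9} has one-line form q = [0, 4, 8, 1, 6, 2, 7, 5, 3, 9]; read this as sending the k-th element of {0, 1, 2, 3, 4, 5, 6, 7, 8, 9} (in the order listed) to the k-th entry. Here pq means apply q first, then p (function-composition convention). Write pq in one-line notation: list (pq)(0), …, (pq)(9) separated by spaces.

For each element, apply q then p: 0 → 0 → 4; 1 → 4 → 6; 2 → 8 → 0; 3 → 1 → 9; 4 → 6 → 3; 5 → 2 → 2; 6 → 7 → 7; 7 → 5 → 8; 8 → 3 → 1; 9 → 9 → 5.
Collecting the images, pq = [4 6 0 9 3 2 7 8 1 5].

4 6 0 9 3 2 7 8 1 5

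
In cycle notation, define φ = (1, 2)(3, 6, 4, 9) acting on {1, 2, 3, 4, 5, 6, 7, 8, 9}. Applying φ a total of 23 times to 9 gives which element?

9 lies in the 4-cycle (3, 6, 4, 9).
On a 4-cycle, φ^4 is the identity, so φ^23 = φ^3 there (23 ≡ 3 mod 4).
Advancing 3 steps from 9: 9 → 3 → 6 → 4.

4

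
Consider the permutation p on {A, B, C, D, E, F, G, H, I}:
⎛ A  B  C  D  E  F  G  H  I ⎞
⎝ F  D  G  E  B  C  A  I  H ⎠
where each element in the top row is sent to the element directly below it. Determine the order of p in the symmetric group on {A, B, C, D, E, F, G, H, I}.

Decomposing into disjoint cycles gives cycle lengths 4, 3, 2.
The order is lcm(4, 3, 2) = 12.

12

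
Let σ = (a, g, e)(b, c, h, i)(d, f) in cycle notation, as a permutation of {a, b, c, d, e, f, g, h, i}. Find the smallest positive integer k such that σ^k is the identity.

The disjoint cycles have lengths 4, 3, 2.
The order of σ is the least common multiple of its cycle lengths: lcm(4, 3, 2) = 12.

12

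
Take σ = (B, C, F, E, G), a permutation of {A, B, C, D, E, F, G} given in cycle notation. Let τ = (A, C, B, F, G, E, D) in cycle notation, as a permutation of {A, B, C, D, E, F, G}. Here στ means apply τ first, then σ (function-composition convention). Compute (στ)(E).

First apply τ: τ(E) = D, then σ(D) = D. Thus (στ)(E) = D.

D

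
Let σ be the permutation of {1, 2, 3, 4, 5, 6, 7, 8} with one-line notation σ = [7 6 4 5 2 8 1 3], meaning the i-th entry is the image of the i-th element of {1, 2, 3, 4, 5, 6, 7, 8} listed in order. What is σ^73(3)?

4

Tracing 3 → 4 → … returns to 3 after 6 steps, so 3 lies in a 6-cycle (2 6 8 3 4 5).
Powers repeat with period 6 on this cycle, and 73 mod 6 = 1, so σ^73(3) = σ^1(3).
Stepping 1 place around the cycle: 3 → 4.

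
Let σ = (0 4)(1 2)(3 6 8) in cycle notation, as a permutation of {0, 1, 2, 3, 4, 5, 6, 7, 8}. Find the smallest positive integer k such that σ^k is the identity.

The disjoint cycles have lengths 3, 2, 2, 1, 1.
Since disjoint cycles commute, ord(σ) = lcm(3, 2, 2) = 6.

6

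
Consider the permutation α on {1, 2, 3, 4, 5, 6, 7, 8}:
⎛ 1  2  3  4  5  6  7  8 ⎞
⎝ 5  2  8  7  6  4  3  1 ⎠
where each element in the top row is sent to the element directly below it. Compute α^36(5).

6

Tracing 5 → 6 → … returns to 5 after 7 steps, so 5 lies in a 7-cycle (1 5 6 4 7 3 8).
Powers repeat with period 7 on this cycle, and 36 mod 7 = 1, so α^36(5) = α^1(5).
Stepping 1 place around the cycle: 5 → 6.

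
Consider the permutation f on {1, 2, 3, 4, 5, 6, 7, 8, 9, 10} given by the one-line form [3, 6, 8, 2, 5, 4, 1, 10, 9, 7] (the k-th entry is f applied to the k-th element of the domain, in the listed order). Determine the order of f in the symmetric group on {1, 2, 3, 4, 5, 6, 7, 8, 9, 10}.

15

The disjoint-cycle form of f has cycle lengths 5, 3, 1, 1.
The order is lcm(5, 3) = 15.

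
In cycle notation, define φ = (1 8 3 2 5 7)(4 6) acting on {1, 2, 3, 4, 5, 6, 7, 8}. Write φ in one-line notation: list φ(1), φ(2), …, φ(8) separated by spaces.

8 5 2 6 7 4 1 3

Image by image: 1↦8, 2↦5, 3↦2, 4↦6, 5↦7, 6↦4, 7↦1, 8↦3.
Listing these in domain order gives 8 5 2 6 7 4 1 3.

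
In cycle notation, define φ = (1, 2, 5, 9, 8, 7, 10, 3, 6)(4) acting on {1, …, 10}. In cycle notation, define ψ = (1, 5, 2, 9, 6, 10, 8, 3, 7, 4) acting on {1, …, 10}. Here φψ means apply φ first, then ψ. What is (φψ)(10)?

7

First apply φ: φ(10) = 3, then ψ(3) = 7. Thus (φψ)(10) = 7.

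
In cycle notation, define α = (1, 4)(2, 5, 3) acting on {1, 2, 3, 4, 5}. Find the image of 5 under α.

5 appears in (2, 5, 3); the next entry (wrapping around) is 3.

3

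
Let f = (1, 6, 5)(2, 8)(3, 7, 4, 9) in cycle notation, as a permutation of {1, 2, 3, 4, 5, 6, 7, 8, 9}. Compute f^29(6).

1

6 lies in the 3-cycle (1, 6, 5).
On a 3-cycle, f^3 is the identity, so f^29 = f^2 there (29 ≡ 2 mod 3).
Advancing 2 steps from 6: 6 → 5 → 1.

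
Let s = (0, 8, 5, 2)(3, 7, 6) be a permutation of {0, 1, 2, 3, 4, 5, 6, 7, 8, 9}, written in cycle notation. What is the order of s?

The disjoint cycles have lengths 4, 3, 1, 1, 1.
The order of s is the least common multiple of its cycle lengths: lcm(4, 3) = 12.

12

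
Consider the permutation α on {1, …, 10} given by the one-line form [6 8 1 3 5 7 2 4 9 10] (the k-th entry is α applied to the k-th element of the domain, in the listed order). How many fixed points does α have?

The fixed points (elements with α(x) = x) are {5, 9, 10}, so there are 3.

3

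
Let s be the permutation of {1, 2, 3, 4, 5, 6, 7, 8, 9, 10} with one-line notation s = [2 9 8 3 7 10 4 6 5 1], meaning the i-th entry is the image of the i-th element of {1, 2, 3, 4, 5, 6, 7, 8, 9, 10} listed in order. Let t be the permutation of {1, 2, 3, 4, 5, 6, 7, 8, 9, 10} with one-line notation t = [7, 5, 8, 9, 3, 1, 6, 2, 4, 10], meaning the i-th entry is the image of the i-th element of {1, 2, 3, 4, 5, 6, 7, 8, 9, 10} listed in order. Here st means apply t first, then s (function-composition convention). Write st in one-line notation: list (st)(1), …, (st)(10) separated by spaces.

4 7 6 5 8 2 10 9 3 1

(st)(x) = s(t(x)). Computing each image: s(t(1)) = s(7) = 4, s(t(2)) = s(5) = 7, s(t(3)) = s(8) = 6, s(t(4)) = s(9) = 5, s(t(5)) = s(3) = 8, s(t(6)) = s(1) = 2, s(t(7)) = s(6) = 10, s(t(8)) = s(2) = 9, s(t(9)) = s(4) = 3, s(t(10)) = s(10) = 1.
Hence st = [4 7 6 5 8 2 10 9 3 1].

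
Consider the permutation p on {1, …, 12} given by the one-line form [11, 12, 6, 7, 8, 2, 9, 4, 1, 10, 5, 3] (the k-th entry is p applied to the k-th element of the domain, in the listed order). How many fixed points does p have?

1

The fixed points (elements with p(x) = x) are {10}, so there is 1.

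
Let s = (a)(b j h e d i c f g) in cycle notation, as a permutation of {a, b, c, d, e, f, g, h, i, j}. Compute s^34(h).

b

h lies in the 9-cycle (b j h e d i c f g).
On a 9-cycle, s^9 is the identity, so s^34 = s^7 there (34 ≡ 7 mod 9).
Advancing 7 steps from h: h → e → d → i → c → f → g → b.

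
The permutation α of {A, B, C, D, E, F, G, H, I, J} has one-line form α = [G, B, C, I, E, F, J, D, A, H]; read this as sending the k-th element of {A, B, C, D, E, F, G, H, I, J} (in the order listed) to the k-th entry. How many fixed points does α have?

The fixed points (elements with α(x) = x) are {B, C, E, F}, so there are 4.

4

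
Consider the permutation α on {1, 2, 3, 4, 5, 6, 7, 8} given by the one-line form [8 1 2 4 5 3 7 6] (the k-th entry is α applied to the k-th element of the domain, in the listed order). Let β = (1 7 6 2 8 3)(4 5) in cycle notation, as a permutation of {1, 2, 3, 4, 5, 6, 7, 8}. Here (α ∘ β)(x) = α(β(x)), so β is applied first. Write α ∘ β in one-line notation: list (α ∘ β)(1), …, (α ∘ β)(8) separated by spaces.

(α ∘ β)(x) = α(β(x)). Computing each image: α(β(1)) = α(7) = 7, α(β(2)) = α(8) = 6, α(β(3)) = α(1) = 8, α(β(4)) = α(5) = 5, α(β(5)) = α(4) = 4, α(β(6)) = α(2) = 1, α(β(7)) = α(6) = 3, α(β(8)) = α(3) = 2.
Hence α ∘ β = [7 6 8 5 4 1 3 2].

7 6 8 5 4 1 3 2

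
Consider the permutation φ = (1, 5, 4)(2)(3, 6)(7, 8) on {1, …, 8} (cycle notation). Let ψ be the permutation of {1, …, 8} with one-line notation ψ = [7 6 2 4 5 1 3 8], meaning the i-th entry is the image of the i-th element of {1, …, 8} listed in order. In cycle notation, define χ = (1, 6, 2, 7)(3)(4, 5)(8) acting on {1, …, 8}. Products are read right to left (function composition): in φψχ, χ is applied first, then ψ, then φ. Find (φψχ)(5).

1

Chase 5: χ(5) = 4; ψ(4) = 4; φ(4) = 1. Hence (φψχ)(5) = 1.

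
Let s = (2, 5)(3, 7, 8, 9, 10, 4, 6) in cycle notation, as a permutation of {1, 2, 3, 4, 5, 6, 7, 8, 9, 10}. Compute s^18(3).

10

3 lies in the 7-cycle (3, 7, 8, 9, 10, 4, 6).
Since the cycle has length 7, s^18 acts on it the same as s^4 (18 mod 7 = 4).
Advancing 4 steps from 3: 3 → 7 → 8 → 9 → 10.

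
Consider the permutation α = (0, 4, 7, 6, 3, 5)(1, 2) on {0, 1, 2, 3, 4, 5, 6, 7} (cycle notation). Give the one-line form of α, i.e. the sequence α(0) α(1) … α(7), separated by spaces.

Image by image: 0↦4, 1↦2, 2↦1, 3↦5, 4↦7, 5↦0, 6↦3, 7↦6.
Listing these in domain order gives 4 2 1 5 7 0 3 6.

4 2 1 5 7 0 3 6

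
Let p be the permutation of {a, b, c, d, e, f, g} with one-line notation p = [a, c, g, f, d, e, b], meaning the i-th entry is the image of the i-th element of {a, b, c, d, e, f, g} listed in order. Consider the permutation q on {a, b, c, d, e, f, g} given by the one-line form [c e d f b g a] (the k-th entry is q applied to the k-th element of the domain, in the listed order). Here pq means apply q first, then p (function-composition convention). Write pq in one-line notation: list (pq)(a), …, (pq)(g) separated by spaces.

(pq)(x) = p(q(x)). Computing each image: p(q(a)) = p(c) = g, p(q(b)) = p(e) = d, p(q(c)) = p(d) = f, p(q(d)) = p(f) = e, p(q(e)) = p(b) = c, p(q(f)) = p(g) = b, p(q(g)) = p(a) = a.
Hence pq = [g d f e c b a].

g d f e c b a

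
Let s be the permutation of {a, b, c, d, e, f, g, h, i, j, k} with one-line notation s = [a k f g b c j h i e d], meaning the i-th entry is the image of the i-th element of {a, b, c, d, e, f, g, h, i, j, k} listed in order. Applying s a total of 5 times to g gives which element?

Tracing g → j → … returns to g after 6 steps, so g lies in a 6-cycle (b k d g j e).
Advancing 5 steps from g: g → j → e → b → k → d.

d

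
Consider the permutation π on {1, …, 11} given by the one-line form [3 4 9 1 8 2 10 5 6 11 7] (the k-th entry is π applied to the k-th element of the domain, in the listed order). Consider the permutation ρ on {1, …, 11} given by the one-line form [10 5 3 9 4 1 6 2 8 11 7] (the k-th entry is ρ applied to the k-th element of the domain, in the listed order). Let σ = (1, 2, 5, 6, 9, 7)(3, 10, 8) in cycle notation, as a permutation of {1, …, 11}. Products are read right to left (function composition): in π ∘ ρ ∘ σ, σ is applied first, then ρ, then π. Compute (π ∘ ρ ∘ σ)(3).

7

Apply the permutations in order: σ(3) = 10, then ρ(10) = 11, then π(11) = 7. So (π ∘ ρ ∘ σ)(3) = 7.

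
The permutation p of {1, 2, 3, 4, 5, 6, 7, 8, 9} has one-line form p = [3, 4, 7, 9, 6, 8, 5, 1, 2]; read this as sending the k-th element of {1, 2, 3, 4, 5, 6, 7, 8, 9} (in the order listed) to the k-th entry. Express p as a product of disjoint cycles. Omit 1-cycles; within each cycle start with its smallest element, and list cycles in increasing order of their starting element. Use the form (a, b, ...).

(1, 3, 7, 5, 6, 8)(2, 4, 9)

Iterating p from 1 gives 1 → 3 → 7 → 5 → 6 → 8 → 1; that is the 6-cycle (1, 3, 7, 5, 6, 8).
Continuing from each remaining unvisited element yields (1, 3, 7, 5, 6, 8)(2, 4, 9).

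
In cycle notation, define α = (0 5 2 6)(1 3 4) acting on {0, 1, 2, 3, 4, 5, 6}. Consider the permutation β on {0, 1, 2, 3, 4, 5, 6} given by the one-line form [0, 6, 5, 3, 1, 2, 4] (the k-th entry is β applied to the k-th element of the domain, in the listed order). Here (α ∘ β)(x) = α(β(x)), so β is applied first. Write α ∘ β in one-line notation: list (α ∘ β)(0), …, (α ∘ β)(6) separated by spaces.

Chase each element through β then α: 0 → 0 → 5; 1 → 6 → 0; 2 → 5 → 2; 3 → 3 → 4; 4 → 1 → 3; 5 → 2 → 6; 6 → 4 → 1.
Collecting the images, α ∘ β = [5 0 2 4 3 6 1].

5 0 2 4 3 6 1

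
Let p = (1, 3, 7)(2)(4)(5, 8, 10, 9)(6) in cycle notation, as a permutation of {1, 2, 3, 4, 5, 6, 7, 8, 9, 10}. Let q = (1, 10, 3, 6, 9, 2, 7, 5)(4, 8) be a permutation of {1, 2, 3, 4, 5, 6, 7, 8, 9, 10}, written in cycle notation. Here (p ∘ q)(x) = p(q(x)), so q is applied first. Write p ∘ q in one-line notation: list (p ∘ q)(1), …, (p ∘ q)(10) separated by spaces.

(p ∘ q)(x) = p(q(x)). Computing each image: p(q(1)) = p(10) = 9, p(q(2)) = p(7) = 1, p(q(3)) = p(6) = 6, p(q(4)) = p(8) = 10, p(q(5)) = p(1) = 3, p(q(6)) = p(9) = 5, p(q(7)) = p(5) = 8, p(q(8)) = p(4) = 4, p(q(9)) = p(2) = 2, p(q(10)) = p(3) = 7.
Hence p ∘ q = [9 1 6 10 3 5 8 4 2 7].

9 1 6 10 3 5 8 4 2 7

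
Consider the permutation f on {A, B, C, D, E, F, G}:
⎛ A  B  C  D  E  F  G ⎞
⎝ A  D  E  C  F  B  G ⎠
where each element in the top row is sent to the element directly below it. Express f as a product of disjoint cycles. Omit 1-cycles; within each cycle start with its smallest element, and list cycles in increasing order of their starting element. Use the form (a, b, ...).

(B, D, C, E, F)

Start at B and follow images: B → D → C → E → F → B, giving the cycle (B, D, C, E, F).
Repeating from the next unused element and collecting all non-trivial cycles gives (B, D, C, E, F).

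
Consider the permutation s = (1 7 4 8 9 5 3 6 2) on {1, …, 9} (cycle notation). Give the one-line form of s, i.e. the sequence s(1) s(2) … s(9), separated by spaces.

7 1 6 8 3 2 4 9 5

Reading each image from the cycles: 1→7, 2→1, 3→6, 4→8, 5→3, 6→2, 7→4, 8→9, 9→5.
Listing these in domain order gives 7 1 6 8 3 2 4 9 5.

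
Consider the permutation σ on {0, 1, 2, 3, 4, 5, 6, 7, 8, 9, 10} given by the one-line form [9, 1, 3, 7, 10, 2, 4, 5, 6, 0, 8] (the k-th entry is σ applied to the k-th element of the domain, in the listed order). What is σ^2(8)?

4

Tracing 8 → 6 → … returns to 8 after 4 steps, so 8 lies in a 4-cycle (4, 10, 8, 6).
Advancing 2 steps from 8: 8 → 6 → 4.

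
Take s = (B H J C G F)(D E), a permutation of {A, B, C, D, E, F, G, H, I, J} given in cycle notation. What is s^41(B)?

B lies in the 6-cycle (B H J C G F).
Since the cycle has length 6, s^41 acts on it the same as s^5 (41 mod 6 = 5).
Stepping 5 places around the cycle: B → H → J → C → G → F.

F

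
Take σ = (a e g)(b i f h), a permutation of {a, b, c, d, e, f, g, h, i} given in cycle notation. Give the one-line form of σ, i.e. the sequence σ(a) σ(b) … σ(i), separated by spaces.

Reading each image from the cycles: a→e, b→i, c→c, d→d, e→g, f→h, g→a, h→b, i→f.
Listing these in domain order gives e i c d g h a b f.

e i c d g h a b f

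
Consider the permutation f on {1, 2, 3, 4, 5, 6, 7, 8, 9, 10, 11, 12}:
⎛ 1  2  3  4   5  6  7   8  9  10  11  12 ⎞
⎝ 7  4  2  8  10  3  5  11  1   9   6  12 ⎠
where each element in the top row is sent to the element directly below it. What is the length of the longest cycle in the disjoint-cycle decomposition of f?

6

Decomposing into disjoint cycles gives (1, 7, 5, 10, 9)(2, 4, 8, 11, 6, 3); the longest has length 6.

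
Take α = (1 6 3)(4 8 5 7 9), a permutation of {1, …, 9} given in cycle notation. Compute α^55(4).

4 lies in the 5-cycle (4 8 5 7 9).
On a 5-cycle, α^5 is the identity, so α^55 = α^0 there (55 ≡ 0 mod 5).
So α^55(4) = 4.

4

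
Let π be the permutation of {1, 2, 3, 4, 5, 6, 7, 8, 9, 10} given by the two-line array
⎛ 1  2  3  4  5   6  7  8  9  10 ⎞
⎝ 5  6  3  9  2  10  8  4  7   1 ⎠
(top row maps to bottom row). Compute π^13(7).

Tracing 7 → 8 → … returns to 7 after 4 steps, so 7 lies in a 4-cycle (4 9 7 8).
On a 4-cycle, π^4 is the identity, so π^13 = π^1 there (13 ≡ 1 mod 4).
Stepping 1 place around the cycle: 7 → 8.

8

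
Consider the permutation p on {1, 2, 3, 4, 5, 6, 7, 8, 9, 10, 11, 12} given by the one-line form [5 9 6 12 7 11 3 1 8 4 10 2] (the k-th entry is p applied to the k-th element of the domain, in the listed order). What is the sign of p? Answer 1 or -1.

-1

In disjoint-cycle form the cycle lengths are 12.
A cycle of length ℓ contributes ℓ−1 transpositions, so p is a product of 11 transpositions — odd.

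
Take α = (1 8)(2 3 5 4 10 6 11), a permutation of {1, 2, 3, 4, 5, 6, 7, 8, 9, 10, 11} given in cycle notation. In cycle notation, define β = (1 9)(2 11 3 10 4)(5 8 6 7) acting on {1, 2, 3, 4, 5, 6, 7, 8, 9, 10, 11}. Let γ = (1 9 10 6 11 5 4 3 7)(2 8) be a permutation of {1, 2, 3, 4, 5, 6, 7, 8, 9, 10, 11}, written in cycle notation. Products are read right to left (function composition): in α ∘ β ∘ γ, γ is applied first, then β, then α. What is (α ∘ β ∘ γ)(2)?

11

Apply the permutations in order: γ(2) = 8, then β(8) = 6, then α(6) = 11. So (α ∘ β ∘ γ)(2) = 11.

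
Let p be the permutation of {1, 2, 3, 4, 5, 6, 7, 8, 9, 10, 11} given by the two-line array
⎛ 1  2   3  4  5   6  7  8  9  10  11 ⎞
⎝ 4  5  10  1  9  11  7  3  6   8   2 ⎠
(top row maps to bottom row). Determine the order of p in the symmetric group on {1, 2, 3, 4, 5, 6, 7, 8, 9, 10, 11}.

30

Decomposing into disjoint cycles gives cycle lengths 5, 3, 2, 1.
The order is lcm(5, 3, 2) = 30.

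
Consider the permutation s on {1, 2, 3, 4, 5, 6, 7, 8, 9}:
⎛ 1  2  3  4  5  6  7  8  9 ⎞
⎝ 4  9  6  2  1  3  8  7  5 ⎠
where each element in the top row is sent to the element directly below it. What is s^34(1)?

Tracing 1 → 4 → … returns to 1 after 5 steps, so 1 lies in a 5-cycle (1, 4, 2, 9, 5).
Since the cycle has length 5, s^34 acts on it the same as s^4 (34 mod 5 = 4).
Stepping 4 places around the cycle: 1 → 4 → 2 → 9 → 5.

5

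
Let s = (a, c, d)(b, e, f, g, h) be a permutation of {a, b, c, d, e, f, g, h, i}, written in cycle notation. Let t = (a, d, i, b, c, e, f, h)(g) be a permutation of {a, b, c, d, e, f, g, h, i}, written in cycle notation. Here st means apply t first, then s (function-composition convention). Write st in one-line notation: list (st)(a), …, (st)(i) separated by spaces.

a d f i g b h c e

Chase each element through t then s: a → d → a; b → c → d; c → e → f; d → i → i; e → f → g; f → h → b; g → g → h; h → a → c; i → b → e.
Collecting the images, st = [a d f i g b h c e].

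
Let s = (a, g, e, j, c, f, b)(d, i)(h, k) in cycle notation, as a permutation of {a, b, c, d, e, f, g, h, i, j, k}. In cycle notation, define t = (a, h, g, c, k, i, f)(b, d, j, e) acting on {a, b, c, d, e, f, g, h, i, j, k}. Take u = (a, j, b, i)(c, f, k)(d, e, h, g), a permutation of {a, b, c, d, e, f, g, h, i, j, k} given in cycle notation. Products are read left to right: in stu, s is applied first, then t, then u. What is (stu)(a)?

f

Chase a: s(a) = g; t(g) = c; u(c) = f. Hence (stu)(a) = f.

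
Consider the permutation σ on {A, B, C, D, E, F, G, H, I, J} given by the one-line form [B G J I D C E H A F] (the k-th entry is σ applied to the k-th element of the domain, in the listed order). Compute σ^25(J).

Tracing J → F → … returns to J after 3 steps, so J lies in a 3-cycle (C J F).
On a 3-cycle, σ^3 is the identity, so σ^25 = σ^1 there (25 ≡ 1 mod 3).
Advancing 1 step from J: J → F.

F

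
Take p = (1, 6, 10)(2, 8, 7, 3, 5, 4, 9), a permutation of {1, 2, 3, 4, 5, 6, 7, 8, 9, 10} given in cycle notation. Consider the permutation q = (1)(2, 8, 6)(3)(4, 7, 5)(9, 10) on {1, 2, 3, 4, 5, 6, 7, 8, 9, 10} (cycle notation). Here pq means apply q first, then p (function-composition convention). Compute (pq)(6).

q(6) = 2, then p(2) = 8; composing gives (pq)(6) = 8.

8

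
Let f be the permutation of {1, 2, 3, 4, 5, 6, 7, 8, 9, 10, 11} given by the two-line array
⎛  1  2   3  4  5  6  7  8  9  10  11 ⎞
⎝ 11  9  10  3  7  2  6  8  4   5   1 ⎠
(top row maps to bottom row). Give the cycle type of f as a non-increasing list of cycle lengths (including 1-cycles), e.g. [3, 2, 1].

The disjoint cycles are (1 11)(2 9 4 3 10 5 7 6)(8), with lengths 8, 2, 1 in non-increasing order.

[8, 2, 1]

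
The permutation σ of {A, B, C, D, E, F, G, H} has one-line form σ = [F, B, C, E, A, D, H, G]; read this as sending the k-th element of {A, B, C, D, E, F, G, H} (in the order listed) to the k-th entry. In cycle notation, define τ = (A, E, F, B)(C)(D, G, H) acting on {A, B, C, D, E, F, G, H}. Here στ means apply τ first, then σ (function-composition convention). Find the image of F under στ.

τ(F) = B, then σ(B) = B; composing gives (στ)(F) = B.

B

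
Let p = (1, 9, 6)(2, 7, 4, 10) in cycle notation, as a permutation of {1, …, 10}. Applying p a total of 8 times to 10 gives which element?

10 lies in the 4-cycle (2, 7, 4, 10).
Since the cycle has length 4, p^8 acts on it the same as p^0 (8 mod 4 = 0).
So p^8(10) = 10.

10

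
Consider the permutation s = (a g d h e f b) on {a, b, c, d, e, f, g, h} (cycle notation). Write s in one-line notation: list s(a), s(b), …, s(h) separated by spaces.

Reading each image from the cycles: a↦g, b↦a, c↦c, d↦h, e↦f, f↦b, g↦d, h↦e.
Listing these in domain order gives g a c h f b d e.

g a c h f b d e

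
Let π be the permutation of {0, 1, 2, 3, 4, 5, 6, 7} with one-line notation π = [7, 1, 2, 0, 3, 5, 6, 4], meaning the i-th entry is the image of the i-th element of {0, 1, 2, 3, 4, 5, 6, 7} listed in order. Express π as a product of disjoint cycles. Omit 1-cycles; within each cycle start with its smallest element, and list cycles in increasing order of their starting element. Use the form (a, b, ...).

From 0: 0 → 7 → 4 → 3 → 0, closing the cycle (0, 7, 4, 3).
Repeating from the next unused element and collecting all non-trivial cycles gives (0, 7, 4, 3).

(0, 7, 4, 3)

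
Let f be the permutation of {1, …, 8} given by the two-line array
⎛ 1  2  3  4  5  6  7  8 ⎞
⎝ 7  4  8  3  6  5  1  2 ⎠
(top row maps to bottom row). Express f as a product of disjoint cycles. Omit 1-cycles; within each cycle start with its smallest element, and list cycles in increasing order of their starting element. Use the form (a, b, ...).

(1, 7)(2, 4, 3, 8)(5, 6)

Iterating f from 1 gives 1 → 7 → 1; that is the 2-cycle (1, 7).
Repeating from the next unused element and collecting all non-trivial cycles gives (1, 7)(2, 4, 3, 8)(5, 6).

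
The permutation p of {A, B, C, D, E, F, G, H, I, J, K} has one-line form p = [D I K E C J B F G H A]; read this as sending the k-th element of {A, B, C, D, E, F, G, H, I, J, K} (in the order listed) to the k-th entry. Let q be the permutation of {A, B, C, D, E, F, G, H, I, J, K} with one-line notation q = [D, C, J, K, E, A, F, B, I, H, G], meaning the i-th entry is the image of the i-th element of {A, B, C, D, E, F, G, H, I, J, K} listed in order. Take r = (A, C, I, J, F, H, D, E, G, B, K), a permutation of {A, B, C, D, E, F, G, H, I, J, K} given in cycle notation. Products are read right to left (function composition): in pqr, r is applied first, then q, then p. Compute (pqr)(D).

C

(pqr)(D) = p(q(r(D))). r(D) = E, then q(E) = E, then p(E) = C, so the result is C.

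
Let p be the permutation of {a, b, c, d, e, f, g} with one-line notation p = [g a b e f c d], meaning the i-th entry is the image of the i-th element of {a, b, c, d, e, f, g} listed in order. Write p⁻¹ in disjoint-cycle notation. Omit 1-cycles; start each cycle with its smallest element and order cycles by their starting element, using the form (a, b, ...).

(a, b, c, f, e, d, g)

First write p in disjoint cycles: (a, g, d, e, f, c, b).
Reversing each cycle (and rotating so the smallest element leads) gives p⁻¹ = (a, b, c, f, e, d, g).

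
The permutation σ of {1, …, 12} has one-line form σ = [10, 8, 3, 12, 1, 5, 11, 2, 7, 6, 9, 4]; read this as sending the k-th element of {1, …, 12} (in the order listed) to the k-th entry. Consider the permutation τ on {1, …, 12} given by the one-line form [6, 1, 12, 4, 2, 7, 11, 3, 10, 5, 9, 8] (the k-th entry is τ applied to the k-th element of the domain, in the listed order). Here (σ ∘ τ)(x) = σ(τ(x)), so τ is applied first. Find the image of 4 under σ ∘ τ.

(σ ∘ τ)(4) = σ(τ(4)). τ(4) = 4, then σ(4) = 12. So (σ ∘ τ)(4) = 12.

12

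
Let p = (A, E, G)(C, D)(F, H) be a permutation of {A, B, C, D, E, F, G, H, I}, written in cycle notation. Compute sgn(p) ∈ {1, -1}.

The cycle lengths are 3, 2, 2, 1, 1.
A cycle of length ℓ contributes ℓ−1 transpositions, so p is a product of 2 + 1 + 1 = 4 transpositions — even.

1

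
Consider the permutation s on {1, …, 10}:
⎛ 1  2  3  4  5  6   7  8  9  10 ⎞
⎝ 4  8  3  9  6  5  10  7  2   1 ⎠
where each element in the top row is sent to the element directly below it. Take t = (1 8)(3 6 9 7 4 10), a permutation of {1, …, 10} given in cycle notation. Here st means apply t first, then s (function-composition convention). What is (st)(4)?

(st)(4) = s(t(4)). t(4) = 10, then s(10) = 1. So (st)(4) = 1.

1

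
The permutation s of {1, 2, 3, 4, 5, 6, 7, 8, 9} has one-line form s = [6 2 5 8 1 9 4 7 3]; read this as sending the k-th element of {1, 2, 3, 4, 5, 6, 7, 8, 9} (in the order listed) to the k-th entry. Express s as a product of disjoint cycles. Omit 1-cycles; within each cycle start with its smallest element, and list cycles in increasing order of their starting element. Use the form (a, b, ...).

(1, 6, 9, 3, 5)(4, 8, 7)

From 1: 1 → 6 → 9 → 3 → 5 → 1, closing the cycle (1, 6, 9, 3, 5).
Repeating from the next unused element and collecting all non-trivial cycles gives (1, 6, 9, 3, 5)(4, 8, 7).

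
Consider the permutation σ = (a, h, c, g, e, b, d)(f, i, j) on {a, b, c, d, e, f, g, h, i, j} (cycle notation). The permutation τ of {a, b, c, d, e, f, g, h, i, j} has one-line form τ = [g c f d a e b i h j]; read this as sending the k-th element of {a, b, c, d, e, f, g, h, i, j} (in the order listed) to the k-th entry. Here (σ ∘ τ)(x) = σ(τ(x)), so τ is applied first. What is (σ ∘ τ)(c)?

(σ ∘ τ)(c) = σ(τ(c)). τ(c) = f, then σ(f) = i. So (σ ∘ τ)(c) = i.

i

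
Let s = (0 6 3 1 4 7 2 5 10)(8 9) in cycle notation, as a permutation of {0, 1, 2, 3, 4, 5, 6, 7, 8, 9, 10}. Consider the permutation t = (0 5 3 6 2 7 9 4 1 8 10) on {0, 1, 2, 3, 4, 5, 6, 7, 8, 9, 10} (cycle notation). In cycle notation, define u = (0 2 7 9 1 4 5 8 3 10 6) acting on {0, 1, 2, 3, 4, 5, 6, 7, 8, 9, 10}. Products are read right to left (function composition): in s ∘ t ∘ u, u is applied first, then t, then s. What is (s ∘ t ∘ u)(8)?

Chase 8: u(8) = 3; t(3) = 6; s(6) = 3. Hence (s ∘ t ∘ u)(8) = 3.

3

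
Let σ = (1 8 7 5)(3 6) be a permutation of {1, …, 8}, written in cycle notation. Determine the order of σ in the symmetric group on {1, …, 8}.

4

The disjoint cycles have lengths 4, 2, 1, 1.
Since disjoint cycles commute, ord(σ) = lcm(4, 2) = 4.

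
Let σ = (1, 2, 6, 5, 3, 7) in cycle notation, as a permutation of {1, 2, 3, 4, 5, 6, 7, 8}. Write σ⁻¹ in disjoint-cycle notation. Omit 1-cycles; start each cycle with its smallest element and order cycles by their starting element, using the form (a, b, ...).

(1, 7, 3, 5, 6, 2)

The inverse reverses each cycle.
After reversing and putting each cycle's least element first, σ⁻¹ = (1, 7, 3, 5, 6, 2).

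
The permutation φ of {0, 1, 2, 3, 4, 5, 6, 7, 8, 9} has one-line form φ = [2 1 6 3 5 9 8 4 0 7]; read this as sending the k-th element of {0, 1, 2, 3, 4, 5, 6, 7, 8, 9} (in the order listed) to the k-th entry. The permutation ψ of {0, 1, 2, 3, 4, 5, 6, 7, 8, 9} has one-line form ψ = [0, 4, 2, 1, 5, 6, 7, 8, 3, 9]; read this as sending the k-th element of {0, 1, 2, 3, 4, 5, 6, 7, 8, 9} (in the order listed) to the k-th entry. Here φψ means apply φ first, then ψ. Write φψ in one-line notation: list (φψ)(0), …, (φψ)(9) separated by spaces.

For each element, apply φ then ψ: 0 → 2 → 2; 1 → 1 → 4; 2 → 6 → 7; 3 → 3 → 1; 4 → 5 → 6; 5 → 9 → 9; 6 → 8 → 3; 7 → 4 → 5; 8 → 0 → 0; 9 → 7 → 8.
Collecting the images, φψ = [2 4 7 1 6 9 3 5 0 8].

2 4 7 1 6 9 3 5 0 8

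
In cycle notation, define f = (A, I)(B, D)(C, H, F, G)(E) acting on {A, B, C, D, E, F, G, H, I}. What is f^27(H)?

H lies in the 4-cycle (C, H, F, G).
On a 4-cycle, f^4 is the identity, so f^27 = f^3 there (27 ≡ 3 mod 4).
Stepping 3 places around the cycle: H → F → G → C.

C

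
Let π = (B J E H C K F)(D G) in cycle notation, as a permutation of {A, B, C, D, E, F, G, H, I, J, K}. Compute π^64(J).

J lies in the 7-cycle (B J E H C K F).
On a 7-cycle, π^7 is the identity, so π^64 = π^1 there (64 ≡ 1 mod 7).
Advancing 1 step from J: J → E.

E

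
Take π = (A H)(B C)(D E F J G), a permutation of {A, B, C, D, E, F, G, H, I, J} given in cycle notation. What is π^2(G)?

G lies in the 5-cycle (D E F J G).
Stepping 2 places around the cycle: G → D → E.

E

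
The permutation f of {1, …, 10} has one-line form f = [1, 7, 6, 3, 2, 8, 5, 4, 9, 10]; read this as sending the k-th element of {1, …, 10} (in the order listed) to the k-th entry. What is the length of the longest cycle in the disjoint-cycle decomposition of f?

Decomposing into disjoint cycles gives (2 7 5)(3 6 8 4); the longest has length 4.

4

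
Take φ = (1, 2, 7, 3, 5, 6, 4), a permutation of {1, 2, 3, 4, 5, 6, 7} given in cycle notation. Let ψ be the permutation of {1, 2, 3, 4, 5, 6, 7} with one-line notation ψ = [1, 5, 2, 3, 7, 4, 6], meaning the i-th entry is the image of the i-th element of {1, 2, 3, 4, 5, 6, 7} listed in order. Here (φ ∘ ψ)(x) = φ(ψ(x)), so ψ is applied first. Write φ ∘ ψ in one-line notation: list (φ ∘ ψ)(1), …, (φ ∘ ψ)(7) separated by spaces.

(φ ∘ ψ)(x) = φ(ψ(x)). Computing each image: φ(ψ(1)) = φ(1) = 2, φ(ψ(2)) = φ(5) = 6, φ(ψ(3)) = φ(2) = 7, φ(ψ(4)) = φ(3) = 5, φ(ψ(5)) = φ(7) = 3, φ(ψ(6)) = φ(4) = 1, φ(ψ(7)) = φ(6) = 4.
Hence φ ∘ ψ = [2 6 7 5 3 1 4].

2 6 7 5 3 1 4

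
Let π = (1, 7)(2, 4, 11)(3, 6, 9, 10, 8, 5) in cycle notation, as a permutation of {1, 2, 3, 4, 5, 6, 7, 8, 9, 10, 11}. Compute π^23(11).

4

11 lies in the 3-cycle (2, 4, 11).
On a 3-cycle, π^3 is the identity, so π^23 = π^2 there (23 ≡ 2 mod 3).
Advancing 2 steps from 11: 11 → 2 → 4.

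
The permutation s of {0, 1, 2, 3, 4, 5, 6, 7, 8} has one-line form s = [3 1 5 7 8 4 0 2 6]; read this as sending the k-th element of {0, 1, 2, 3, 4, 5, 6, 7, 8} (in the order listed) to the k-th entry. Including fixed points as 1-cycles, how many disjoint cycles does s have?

2

The cycle decomposition is (0, 3, 7, 2, 5, 4, 8, 6)(1), which has 2 cycles (counting 1-cycles).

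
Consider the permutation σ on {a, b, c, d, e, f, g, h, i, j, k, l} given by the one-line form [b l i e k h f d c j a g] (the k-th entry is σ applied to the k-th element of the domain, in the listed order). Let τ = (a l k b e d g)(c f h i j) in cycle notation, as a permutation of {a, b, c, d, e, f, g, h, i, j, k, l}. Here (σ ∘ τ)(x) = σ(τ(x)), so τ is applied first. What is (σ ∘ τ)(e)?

e

First apply τ: τ(e) = d, then σ(d) = e. Thus (σ ∘ τ)(e) = e.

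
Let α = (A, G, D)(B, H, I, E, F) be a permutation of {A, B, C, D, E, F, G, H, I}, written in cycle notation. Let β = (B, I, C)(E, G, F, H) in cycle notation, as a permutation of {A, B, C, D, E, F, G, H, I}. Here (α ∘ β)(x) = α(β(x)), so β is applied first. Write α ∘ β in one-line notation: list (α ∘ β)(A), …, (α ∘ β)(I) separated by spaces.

(α ∘ β)(x) = α(β(x)). Computing each image: α(β(A)) = α(A) = G, α(β(B)) = α(I) = E, α(β(C)) = α(B) = H, α(β(D)) = α(D) = A, α(β(E)) = α(G) = D, α(β(F)) = α(H) = I, α(β(G)) = α(F) = B, α(β(H)) = α(E) = F, α(β(I)) = α(C) = C.
Hence α ∘ β = [G E H A D I B F C].

G E H A D I B F C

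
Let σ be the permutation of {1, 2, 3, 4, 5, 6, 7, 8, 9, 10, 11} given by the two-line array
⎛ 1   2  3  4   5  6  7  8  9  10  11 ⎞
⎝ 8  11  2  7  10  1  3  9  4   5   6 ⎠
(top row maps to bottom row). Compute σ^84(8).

7

Tracing 8 → 9 → … returns to 8 after 9 steps, so 8 lies in a 9-cycle (1 8 9 4 7 3 2 11 6).
Powers repeat with period 9 on this cycle, and 84 mod 9 = 3, so σ^84(8) = σ^3(8).
Stepping 3 places around the cycle: 8 → 9 → 4 → 7.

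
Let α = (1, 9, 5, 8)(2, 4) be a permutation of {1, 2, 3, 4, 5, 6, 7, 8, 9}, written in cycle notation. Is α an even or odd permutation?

even

The cycle lengths are 4, 2, 1, 1, 1.
A cycle is odd iff its length is even; α has 2 even-length cycles, so sgn(α) = (−1)^2 and α is even.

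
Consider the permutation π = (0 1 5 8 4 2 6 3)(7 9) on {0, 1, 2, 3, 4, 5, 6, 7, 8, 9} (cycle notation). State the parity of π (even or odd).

The cycle lengths are 8, 2.
A cycle of length ℓ contributes ℓ−1 transpositions, so π is a product of 7 + 1 = 8 transpositions — even.

even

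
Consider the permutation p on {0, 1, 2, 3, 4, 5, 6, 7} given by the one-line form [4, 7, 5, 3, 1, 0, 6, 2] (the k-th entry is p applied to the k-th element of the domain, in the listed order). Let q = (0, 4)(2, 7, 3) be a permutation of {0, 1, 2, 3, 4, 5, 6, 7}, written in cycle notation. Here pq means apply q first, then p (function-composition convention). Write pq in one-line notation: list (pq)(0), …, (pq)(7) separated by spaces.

(pq)(x) = p(q(x)). Computing each image: p(q(0)) = p(4) = 1, p(q(1)) = p(1) = 7, p(q(2)) = p(7) = 2, p(q(3)) = p(2) = 5, p(q(4)) = p(0) = 4, p(q(5)) = p(5) = 0, p(q(6)) = p(6) = 6, p(q(7)) = p(3) = 3.
Hence pq = [1 7 2 5 4 0 6 3].

1 7 2 5 4 0 6 3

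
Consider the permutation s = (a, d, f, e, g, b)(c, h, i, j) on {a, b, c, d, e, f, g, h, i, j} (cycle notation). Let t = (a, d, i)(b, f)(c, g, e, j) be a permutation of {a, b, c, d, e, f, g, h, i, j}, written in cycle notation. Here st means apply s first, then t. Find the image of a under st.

i

(st)(a) = t(s(a)). s(a) = d, then t(d) = i. So (st)(a) = i.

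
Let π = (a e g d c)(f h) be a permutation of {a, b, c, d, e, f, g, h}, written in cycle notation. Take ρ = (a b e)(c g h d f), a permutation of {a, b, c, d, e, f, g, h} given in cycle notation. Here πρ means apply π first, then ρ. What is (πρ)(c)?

b

First apply π: π(c) = a, then ρ(a) = b. Thus (πρ)(c) = b.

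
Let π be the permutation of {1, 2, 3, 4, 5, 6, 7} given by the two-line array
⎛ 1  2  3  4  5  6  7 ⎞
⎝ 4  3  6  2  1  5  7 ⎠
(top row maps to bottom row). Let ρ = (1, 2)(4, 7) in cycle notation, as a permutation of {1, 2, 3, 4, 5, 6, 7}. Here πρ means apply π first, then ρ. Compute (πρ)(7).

(πρ)(7) = ρ(π(7)). π(7) = 7, then ρ(7) = 4. So (πρ)(7) = 4.

4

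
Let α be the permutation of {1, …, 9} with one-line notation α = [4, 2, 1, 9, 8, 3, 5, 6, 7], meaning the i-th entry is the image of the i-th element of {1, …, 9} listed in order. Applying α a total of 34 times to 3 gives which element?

4

Tracing 3 → 1 → … returns to 3 after 8 steps, so 3 lies in an 8-cycle (1, 4, 9, 7, 5, 8, 6, 3).
On an 8-cycle, α^8 is the identity, so α^34 = α^2 there (34 ≡ 2 mod 8).
Stepping 2 places around the cycle: 3 → 1 → 4.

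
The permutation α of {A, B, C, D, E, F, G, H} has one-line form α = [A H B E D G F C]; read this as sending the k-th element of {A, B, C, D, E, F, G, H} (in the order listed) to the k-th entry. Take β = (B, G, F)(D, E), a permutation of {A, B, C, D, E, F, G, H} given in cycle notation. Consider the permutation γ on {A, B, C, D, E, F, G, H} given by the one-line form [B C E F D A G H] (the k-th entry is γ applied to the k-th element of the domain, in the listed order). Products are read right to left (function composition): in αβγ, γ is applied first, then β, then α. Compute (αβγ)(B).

(αβγ)(B) = α(β(γ(B))). γ(B) = C, then β(C) = C, then α(C) = B, so the result is B.

B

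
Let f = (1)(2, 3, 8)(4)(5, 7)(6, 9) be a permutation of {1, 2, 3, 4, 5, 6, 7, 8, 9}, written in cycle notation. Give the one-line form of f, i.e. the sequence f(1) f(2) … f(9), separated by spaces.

1 3 8 4 7 9 5 2 6

Reading each image from the cycles: 1↦1, 2↦3, 3↦8, 4↦4, 5↦7, 6↦9, 7↦5, 8↦2, 9↦6.
Listing these in domain order gives 1 3 8 4 7 9 5 2 6.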